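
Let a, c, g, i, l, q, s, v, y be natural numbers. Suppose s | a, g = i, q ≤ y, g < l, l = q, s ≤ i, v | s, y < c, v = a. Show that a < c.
v = a and v | s, so a | s. Since s | a, s = a. From g = i and g < l, i < l. Since l = q, i < q. q ≤ y, so i < y. y < c, so i < c. s ≤ i, so s < c. Since s = a, a < c.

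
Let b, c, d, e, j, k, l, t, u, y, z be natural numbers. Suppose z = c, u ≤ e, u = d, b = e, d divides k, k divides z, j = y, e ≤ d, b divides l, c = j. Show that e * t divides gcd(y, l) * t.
From u = d and u ≤ e, d ≤ e. Since e ≤ d, d = e. Since d divides k, e divides k. c = j and j = y, hence c = y. z = c and k divides z, thus k divides c. c = y, so k divides y. e divides k, so e divides y. Because b = e and b divides l, e divides l. Since e divides y, e divides gcd(y, l). Then e * t divides gcd(y, l) * t.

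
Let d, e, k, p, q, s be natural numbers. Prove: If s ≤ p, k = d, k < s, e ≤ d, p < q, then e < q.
k < s and s ≤ p, therefore k < p. Since p < q, k < q. Because k = d, d < q. Since e ≤ d, e < q.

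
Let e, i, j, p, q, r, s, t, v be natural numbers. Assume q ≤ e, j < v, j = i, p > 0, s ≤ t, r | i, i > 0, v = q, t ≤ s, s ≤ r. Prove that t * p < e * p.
Since s ≤ t and t ≤ s, s = t. r | i and i > 0, therefore r ≤ i. Because s ≤ r, s ≤ i. Because j = i and j < v, i < v. v = q, so i < q. Since s ≤ i, s < q. Since s = t, t < q. q ≤ e, so t < e. p > 0, so t * p < e * p.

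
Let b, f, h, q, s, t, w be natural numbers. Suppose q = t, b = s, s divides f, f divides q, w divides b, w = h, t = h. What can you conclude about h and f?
h = f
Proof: q = t and f divides q, therefore f divides t. Since t = h, f divides h. b = s and w divides b, therefore w divides s. Since s divides f, w divides f. w = h, so h divides f. Since f divides h, f = h. Then h = f.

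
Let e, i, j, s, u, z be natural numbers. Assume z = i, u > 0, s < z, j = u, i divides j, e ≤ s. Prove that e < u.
e ≤ s and s < z, thus e < z. z = i, so e < i. j = u and i divides j, hence i divides u. Since u > 0, i ≤ u. Because e < i, e < u.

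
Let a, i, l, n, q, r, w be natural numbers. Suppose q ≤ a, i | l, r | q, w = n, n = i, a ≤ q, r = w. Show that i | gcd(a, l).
w = n and n = i, so w = i. q ≤ a and a ≤ q, hence q = a. r = w and r | q, thus w | q. Since q = a, w | a. w = i, so i | a. From i | l, i | gcd(a, l).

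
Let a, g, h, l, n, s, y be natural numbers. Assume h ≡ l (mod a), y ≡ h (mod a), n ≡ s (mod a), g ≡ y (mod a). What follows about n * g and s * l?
n * g ≡ s * l (mod a)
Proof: Since g ≡ y (mod a) and y ≡ h (mod a), g ≡ h (mod a). Because h ≡ l (mod a), g ≡ l (mod a). Combined with n ≡ s (mod a), by multiplying congruences, n * g ≡ s * l (mod a).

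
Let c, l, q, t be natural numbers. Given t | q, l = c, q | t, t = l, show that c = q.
Because q | t and t | q, q = t. t = l, so q = l. Since l = c, q = c. Then c = q.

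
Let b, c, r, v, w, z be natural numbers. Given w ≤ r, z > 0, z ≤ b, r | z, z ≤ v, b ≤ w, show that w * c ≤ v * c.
From z ≤ b and b ≤ w, z ≤ w. r | z and z > 0, so r ≤ z. Since w ≤ r, w ≤ z. From z ≤ w, z = w. z ≤ v, so w ≤ v. Then w * c ≤ v * c.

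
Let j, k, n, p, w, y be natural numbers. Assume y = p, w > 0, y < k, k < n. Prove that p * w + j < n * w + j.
y < k and k < n, thus y < n. Since y = p, p < n. w > 0, so p * w < n * w. Then p * w + j < n * w + j.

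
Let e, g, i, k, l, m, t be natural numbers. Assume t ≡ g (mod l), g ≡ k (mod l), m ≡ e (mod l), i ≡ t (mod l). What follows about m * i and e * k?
m * i ≡ e * k (mod l)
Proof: i ≡ t (mod l) and t ≡ g (mod l), therefore i ≡ g (mod l). g ≡ k (mod l), so i ≡ k (mod l). Using m ≡ e (mod l) and multiplying congruences, m * i ≡ e * k (mod l).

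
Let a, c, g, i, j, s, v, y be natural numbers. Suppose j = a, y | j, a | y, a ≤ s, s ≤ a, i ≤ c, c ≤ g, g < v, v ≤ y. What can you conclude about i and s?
i < s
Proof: j = a and y | j, therefore y | a. Because a | y, y = a. Since a ≤ s and s ≤ a, a = s. y = a, so y = s. i ≤ c and c ≤ g, so i ≤ g. g < v and v ≤ y, so g < y. Since i ≤ g, i < y. Since y = s, i < s.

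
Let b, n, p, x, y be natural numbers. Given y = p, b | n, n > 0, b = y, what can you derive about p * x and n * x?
p * x ≤ n * x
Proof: From b = y and b | n, y | n. From n > 0, y ≤ n. Since y = p, p ≤ n. Then p * x ≤ n * x.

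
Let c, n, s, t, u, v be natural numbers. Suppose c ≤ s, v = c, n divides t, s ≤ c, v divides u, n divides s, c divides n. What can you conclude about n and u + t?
n divides u + t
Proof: s ≤ c and c ≤ s, hence s = c. Because n divides s, n divides c. Since c divides n, c = n. Since v = c, v = n. Since v divides u, n divides u. n divides t, so n divides u + t.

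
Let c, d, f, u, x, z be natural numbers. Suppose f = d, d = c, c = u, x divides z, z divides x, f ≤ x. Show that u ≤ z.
f = d and d = c, so f = c. Because c = u, f = u. x divides z and z divides x, so x = z. Since f ≤ x, f ≤ z. Because f = u, u ≤ z.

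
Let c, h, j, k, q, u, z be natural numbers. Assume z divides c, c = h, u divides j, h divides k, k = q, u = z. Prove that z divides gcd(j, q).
Since u = z and u divides j, z divides j. Since c = h and z divides c, z divides h. k = q and h divides k, so h divides q. z divides h, so z divides q. z divides j, so z divides gcd(j, q).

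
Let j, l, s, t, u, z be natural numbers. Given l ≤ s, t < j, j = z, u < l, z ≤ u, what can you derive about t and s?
t < s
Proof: j = z and t < j, therefore t < z. u < l and l ≤ s, hence u < s. From z ≤ u, z < s. Since t < z, t < s.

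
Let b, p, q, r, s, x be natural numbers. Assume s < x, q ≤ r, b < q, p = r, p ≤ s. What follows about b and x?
b < x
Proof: b < q and q ≤ r, so b < r. p ≤ s and s < x, therefore p < x. p = r, so r < x. b < r, so b < x.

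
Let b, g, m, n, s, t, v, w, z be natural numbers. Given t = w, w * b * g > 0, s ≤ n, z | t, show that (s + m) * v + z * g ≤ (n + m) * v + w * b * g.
From s ≤ n, s + m ≤ n + m. Then (s + m) * v ≤ (n + m) * v. t = w and z | t, hence z | w. Then z | w * b. Then z * g | w * b * g. w * b * g > 0, so z * g ≤ w * b * g. Since (s + m) * v ≤ (n + m) * v, (s + m) * v + z * g ≤ (n + m) * v + w * b * g.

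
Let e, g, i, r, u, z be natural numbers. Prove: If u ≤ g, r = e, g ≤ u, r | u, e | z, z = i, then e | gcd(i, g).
From z = i and e | z, e | i. u ≤ g and g ≤ u, therefore u = g. From r | u, r | g. r = e, so e | g. e | i, so e | gcd(i, g).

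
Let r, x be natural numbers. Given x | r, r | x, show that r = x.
x | r and r | x, so x = r. Then r = x.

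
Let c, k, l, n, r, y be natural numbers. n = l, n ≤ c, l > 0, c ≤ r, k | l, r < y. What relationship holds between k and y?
k < y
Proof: Because k | l and l > 0, k ≤ l. n = l and n ≤ c, therefore l ≤ c. Since c ≤ r and r < y, c < y. From l ≤ c, l < y. k ≤ l, so k < y.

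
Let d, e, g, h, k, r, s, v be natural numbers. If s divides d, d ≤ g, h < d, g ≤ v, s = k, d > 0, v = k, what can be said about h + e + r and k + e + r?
h + e + r < k + e + r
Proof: From d ≤ g and g ≤ v, d ≤ v. v = k, so d ≤ k. From s = k and s divides d, k divides d. d > 0, so k ≤ d. Since d ≤ k, d = k. Since h < d, h < k. Then h + e < k + e. Then h + e + r < k + e + r.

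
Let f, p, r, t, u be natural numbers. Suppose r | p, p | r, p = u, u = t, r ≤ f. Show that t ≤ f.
r | p and p | r, so r = p. Since p = u, r = u. Since u = t, r = t. Since r ≤ f, t ≤ f.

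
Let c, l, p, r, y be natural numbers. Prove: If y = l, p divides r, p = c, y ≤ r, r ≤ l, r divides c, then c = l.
Because p = c and p divides r, c divides r. r divides c, so c = r. Because y = l and y ≤ r, l ≤ r. Since r ≤ l, r = l. Since c = r, c = l.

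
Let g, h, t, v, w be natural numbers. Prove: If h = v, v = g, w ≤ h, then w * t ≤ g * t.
From h = v and v = g, h = g. Since w ≤ h, w ≤ g. By multiplying by a non-negative, w * t ≤ g * t.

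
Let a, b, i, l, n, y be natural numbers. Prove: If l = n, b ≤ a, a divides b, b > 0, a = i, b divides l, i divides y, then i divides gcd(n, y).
a divides b and b > 0, so a ≤ b. Since b ≤ a, b = a. a = i, so b = i. b divides l, so i divides l. Because l = n, i divides n. i divides y, so i divides gcd(n, y).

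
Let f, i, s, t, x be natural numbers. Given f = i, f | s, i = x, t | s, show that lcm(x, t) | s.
f = i and f | s, so i | s. Since i = x, x | s. t | s, so lcm(x, t) | s.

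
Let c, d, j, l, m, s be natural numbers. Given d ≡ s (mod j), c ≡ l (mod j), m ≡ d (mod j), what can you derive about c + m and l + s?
c + m ≡ l + s (mod j)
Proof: Since m ≡ d (mod j) and d ≡ s (mod j), m ≡ s (mod j). Since c ≡ l (mod j), c + m ≡ l + s (mod j).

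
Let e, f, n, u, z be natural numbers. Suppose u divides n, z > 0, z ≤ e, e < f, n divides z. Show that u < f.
u divides n and n divides z, so u divides z. Since z > 0, u ≤ z. z ≤ e and e < f, so z < f. u ≤ z, so u < f.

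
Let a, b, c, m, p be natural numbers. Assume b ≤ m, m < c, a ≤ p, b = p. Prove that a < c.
b = p and b ≤ m, therefore p ≤ m. Since m < c, p < c. Since a ≤ p, a < c.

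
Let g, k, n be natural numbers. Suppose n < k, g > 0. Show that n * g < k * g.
n < k and g > 0. By multiplying by a positive, n * g < k * g.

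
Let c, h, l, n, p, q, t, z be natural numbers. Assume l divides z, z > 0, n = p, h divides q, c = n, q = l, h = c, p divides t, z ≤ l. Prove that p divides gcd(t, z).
Since l divides z and z > 0, l ≤ z. Because z ≤ l, l = z. h = c and c = n, therefore h = n. Since n = p, h = p. q = l and h divides q, therefore h divides l. Since h = p, p divides l. From l = z, p divides z. Since p divides t, p divides gcd(t, z).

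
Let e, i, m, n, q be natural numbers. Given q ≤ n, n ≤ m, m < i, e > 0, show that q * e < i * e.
n ≤ m and m < i, thus n < i. q ≤ n, so q < i. e > 0, so q * e < i * e.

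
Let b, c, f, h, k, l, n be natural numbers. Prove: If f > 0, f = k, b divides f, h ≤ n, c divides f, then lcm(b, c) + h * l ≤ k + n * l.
b divides f and c divides f, so lcm(b, c) divides f. f > 0, so lcm(b, c) ≤ f. f = k, so lcm(b, c) ≤ k. h ≤ n. By multiplying by a non-negative, h * l ≤ n * l. Since lcm(b, c) ≤ k, lcm(b, c) + h * l ≤ k + n * l.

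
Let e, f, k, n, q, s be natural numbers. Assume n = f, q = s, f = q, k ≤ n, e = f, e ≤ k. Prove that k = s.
n = f and k ≤ n, so k ≤ f. Since e = f and e ≤ k, f ≤ k. k ≤ f, so k = f. Since f = q, k = q. q = s, so k = s.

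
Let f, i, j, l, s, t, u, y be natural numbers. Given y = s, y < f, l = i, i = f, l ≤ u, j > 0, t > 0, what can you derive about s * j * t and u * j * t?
s * j * t < u * j * t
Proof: Since y = s and y < f, s < f. From l = i and i = f, l = f. l ≤ u, so f ≤ u. Since s < f, s < u. Using j > 0 and multiplying by a positive, s * j < u * j. From t > 0, by multiplying by a positive, s * j * t < u * j * t.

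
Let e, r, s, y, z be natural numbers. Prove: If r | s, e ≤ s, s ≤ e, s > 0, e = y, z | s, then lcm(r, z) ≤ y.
s ≤ e and e ≤ s, therefore s = e. From e = y, s = y. Since r | s and z | s, lcm(r, z) | s. s > 0, so lcm(r, z) ≤ s. Since s = y, lcm(r, z) ≤ y.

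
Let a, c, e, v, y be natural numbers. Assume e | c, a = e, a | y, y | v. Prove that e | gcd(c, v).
Since a | y and y | v, a | v. a = e, so e | v. e | c, so e | gcd(c, v).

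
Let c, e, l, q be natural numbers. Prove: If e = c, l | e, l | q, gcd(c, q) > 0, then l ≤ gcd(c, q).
e = c and l | e, hence l | c. Since l | q, l | gcd(c, q). Because gcd(c, q) > 0, l ≤ gcd(c, q).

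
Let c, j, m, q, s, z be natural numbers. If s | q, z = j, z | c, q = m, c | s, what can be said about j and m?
j | m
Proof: From z | c and c | s, z | s. q = m and s | q, therefore s | m. Since z | s, z | m. Since z = j, j | m.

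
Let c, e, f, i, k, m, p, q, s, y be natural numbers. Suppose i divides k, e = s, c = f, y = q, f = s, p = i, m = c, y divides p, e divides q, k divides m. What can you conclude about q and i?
q = i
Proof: Because y = q and y divides p, q divides p. Since p = i, q divides i. m = c and c = f, hence m = f. From k divides m, k divides f. From f = s, k divides s. i divides k, so i divides s. Because e = s and e divides q, s divides q. Since i divides s, i divides q. Since q divides i, q = i.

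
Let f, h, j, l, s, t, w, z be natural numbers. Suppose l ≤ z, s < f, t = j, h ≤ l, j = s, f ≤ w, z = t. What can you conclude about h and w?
h < w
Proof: z = t and t = j, hence z = j. Since j = s, z = s. Because h ≤ l and l ≤ z, h ≤ z. z = s, so h ≤ s. From s < f and f ≤ w, s < w. Since h ≤ s, h < w.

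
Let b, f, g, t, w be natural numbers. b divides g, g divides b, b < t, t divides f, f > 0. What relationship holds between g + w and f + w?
g + w < f + w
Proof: Since b divides g and g divides b, b = g. b < t, so g < t. t divides f and f > 0, thus t ≤ f. g < t, so g < f. Then g + w < f + w.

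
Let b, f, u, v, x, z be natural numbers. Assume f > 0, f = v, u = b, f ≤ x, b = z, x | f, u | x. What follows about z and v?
z | v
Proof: u = b and b = z, hence u = z. From x | f and f > 0, x ≤ f. f ≤ x, so x = f. Because f = v, x = v. Since u | x, u | v. u = z, so z | v.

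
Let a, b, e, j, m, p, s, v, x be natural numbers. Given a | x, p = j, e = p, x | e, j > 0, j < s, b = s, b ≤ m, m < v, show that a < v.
e = p and x | e, thus x | p. p = j, so x | j. Since a | x, a | j. Since j > 0, a ≤ j. b = s and b ≤ m, hence s ≤ m. j < s, so j < m. Since m < v, j < v. a ≤ j, so a < v.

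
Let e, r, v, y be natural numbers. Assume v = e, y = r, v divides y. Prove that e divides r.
y = r and v divides y, thus v divides r. Since v = e, e divides r.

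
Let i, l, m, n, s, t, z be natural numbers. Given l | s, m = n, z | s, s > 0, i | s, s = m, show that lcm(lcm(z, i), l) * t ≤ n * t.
From s = m and m = n, s = n. z | s and i | s, so lcm(z, i) | s. l | s, so lcm(lcm(z, i), l) | s. Since s > 0, lcm(lcm(z, i), l) ≤ s. s = n, so lcm(lcm(z, i), l) ≤ n. Then lcm(lcm(z, i), l) * t ≤ n * t.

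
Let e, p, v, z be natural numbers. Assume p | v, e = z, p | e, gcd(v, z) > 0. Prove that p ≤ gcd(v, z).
Since e = z and p | e, p | z. p | v, so p | gcd(v, z). From gcd(v, z) > 0, p ≤ gcd(v, z).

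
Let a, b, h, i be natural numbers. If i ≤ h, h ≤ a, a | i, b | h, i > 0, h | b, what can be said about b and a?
b = a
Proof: Since b | h and h | b, b = h. Since a | i and i > 0, a ≤ i. i ≤ h, so a ≤ h. From h ≤ a, h = a. b = h, so b = a.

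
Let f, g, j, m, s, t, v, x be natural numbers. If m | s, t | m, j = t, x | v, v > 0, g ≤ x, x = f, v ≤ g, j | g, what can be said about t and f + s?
t | f + s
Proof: x | v and v > 0, so x ≤ v. Since v ≤ g, x ≤ g. g ≤ x, so g = x. Since x = f, g = f. j = t and j | g, hence t | g. g = f, so t | f. Because t | m and m | s, t | s. t | f, so t | f + s.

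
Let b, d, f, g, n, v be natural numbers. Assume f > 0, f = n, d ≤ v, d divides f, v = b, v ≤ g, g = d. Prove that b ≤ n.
g = d and v ≤ g, thus v ≤ d. Since d ≤ v, d = v. Since v = b, d = b. d divides f and f > 0, so d ≤ f. Since f = n, d ≤ n. Since d = b, b ≤ n.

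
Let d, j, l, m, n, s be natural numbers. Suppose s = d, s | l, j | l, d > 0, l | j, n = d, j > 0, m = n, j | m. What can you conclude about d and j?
d = j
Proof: l | j and j | l, therefore l = j. s = d and s | l, so d | l. From l = j, d | j. Because j > 0, d ≤ j. Since m = n and n = d, m = d. Since j | m, j | d. Since d > 0, j ≤ d. Because d ≤ j, d = j.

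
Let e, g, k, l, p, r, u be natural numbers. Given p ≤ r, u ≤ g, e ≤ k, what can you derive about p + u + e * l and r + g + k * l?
p + u + e * l ≤ r + g + k * l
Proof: From p ≤ r and u ≤ g, p + u ≤ r + g. e ≤ k. By multiplying by a non-negative, e * l ≤ k * l. p + u ≤ r + g, so p + u + e * l ≤ r + g + k * l.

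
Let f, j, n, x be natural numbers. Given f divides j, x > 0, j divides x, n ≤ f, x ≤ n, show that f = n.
f divides j and j divides x, thus f divides x. x > 0, so f ≤ x. x ≤ n, so f ≤ n. Since n ≤ f, f = n.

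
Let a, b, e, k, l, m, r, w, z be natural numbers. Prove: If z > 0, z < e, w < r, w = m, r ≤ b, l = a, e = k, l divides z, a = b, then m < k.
Since w = m and w < r, m < r. r ≤ b, so m < b. l = a and a = b, hence l = b. l divides z and z > 0, therefore l ≤ z. Because e = k and z < e, z < k. l ≤ z, so l < k. l = b, so b < k. m < b, so m < k.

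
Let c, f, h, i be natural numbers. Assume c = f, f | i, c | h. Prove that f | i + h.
Since c = f and c | h, f | h. Since f | i, f | i + h.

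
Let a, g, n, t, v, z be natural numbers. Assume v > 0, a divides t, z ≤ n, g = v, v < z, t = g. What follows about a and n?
a < n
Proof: Because t = g and g = v, t = v. a divides t, so a divides v. Since v > 0, a ≤ v. v < z and z ≤ n, thus v < n. Since a ≤ v, a < n.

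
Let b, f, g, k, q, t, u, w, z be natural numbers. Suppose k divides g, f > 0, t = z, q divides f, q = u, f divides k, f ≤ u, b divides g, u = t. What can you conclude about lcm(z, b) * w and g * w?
lcm(z, b) * w divides g * w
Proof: q = u and q divides f, so u divides f. f > 0, so u ≤ f. From f ≤ u, f = u. u = t, so f = t. f divides k, so t divides k. k divides g, so t divides g. Since t = z, z divides g. Since b divides g, lcm(z, b) divides g. Then lcm(z, b) * w divides g * w.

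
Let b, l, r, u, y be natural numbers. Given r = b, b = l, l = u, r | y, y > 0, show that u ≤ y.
Because r = b and b = l, r = l. Since l = u, r = u. Since r | y and y > 0, r ≤ y. r = u, so u ≤ y.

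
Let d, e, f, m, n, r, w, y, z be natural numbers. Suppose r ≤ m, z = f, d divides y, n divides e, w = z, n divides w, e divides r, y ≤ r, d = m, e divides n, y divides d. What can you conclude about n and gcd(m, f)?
n divides gcd(m, f)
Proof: Because y divides d and d divides y, y = d. Since d = m, y = m. y ≤ r, so m ≤ r. Since r ≤ m, r = m. e divides n and n divides e, thus e = n. e divides r, so n divides r. r = m, so n divides m. From w = z and z = f, w = f. n divides w, so n divides f. Since n divides m, n divides gcd(m, f).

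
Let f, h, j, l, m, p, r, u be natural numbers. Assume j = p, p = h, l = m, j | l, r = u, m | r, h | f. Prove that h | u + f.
Since j = p and p = h, j = h. From l = m and j | l, j | m. Since r = u and m | r, m | u. j | m, so j | u. j = h, so h | u. h | f, so h | u + f.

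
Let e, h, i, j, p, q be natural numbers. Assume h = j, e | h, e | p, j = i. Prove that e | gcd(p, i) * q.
From h = j and j = i, h = i. e | h, so e | i. e | p, so e | gcd(p, i). Then e | gcd(p, i) * q.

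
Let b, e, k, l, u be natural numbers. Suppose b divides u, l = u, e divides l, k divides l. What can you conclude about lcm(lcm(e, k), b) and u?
lcm(lcm(e, k), b) divides u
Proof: Because e divides l and k divides l, lcm(e, k) divides l. Since l = u, lcm(e, k) divides u. Since b divides u, lcm(lcm(e, k), b) divides u.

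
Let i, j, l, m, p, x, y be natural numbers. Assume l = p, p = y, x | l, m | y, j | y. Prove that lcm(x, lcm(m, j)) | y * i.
From l = p and p = y, l = y. x | l, so x | y. m | y and j | y, thus lcm(m, j) | y. x | y, so lcm(x, lcm(m, j)) | y. Then lcm(x, lcm(m, j)) | y * i.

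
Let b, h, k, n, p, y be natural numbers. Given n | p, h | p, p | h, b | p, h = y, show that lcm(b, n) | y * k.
p | h and h | p, hence p = h. Since h = y, p = y. Since b | p and n | p, lcm(b, n) | p. p = y, so lcm(b, n) | y. Then lcm(b, n) | y * k.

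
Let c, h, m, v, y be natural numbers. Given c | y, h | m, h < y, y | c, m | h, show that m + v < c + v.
From y | c and c | y, y = c. h | m and m | h, hence h = m. h < y, so m < y. Since y = c, m < c. Then m + v < c + v.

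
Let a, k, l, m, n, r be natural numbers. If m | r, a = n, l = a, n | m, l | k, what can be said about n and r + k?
n | r + k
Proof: n | m and m | r, so n | r. Because l = a and a = n, l = n. Because l | k, n | k. n | r, so n | r + k.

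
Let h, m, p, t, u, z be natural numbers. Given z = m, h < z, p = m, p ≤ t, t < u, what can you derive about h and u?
h < u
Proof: From z = m and h < z, h < m. p ≤ t and t < u, so p < u. p = m, so m < u. h < m, so h < u.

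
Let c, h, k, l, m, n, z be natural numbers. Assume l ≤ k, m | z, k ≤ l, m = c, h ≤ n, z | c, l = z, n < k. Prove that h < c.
Since k ≤ l and l ≤ k, k = l. Since l = z, k = z. m = c and m | z, therefore c | z. z | c, so z = c. Since k = z, k = c. h ≤ n and n < k, hence h < k. Since k = c, h < c.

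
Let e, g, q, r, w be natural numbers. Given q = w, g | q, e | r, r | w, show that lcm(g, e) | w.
q = w and g | q, hence g | w. Since e | r and r | w, e | w. Since g | w, lcm(g, e) | w.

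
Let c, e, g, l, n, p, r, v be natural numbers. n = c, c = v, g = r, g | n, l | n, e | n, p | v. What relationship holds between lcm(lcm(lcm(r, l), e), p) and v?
lcm(lcm(lcm(r, l), e), p) | v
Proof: n = c and c = v, so n = v. g = r and g | n, therefore r | n. l | n, so lcm(r, l) | n. Since e | n, lcm(lcm(r, l), e) | n. Since n = v, lcm(lcm(r, l), e) | v. From p | v, lcm(lcm(lcm(r, l), e), p) | v.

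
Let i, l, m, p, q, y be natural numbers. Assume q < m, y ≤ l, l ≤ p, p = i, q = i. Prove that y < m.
y ≤ l and l ≤ p, therefore y ≤ p. Since p = i, y ≤ i. q = i and q < m, so i < m. y ≤ i, so y < m.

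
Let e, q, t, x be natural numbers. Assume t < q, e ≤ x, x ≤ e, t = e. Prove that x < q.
From e ≤ x and x ≤ e, e = x. Since t = e, t = x. From t < q, x < q.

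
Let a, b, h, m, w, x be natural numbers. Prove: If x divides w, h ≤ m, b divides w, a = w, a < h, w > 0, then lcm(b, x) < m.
b divides w and x divides w, so lcm(b, x) divides w. w > 0, so lcm(b, x) ≤ w. a < h and h ≤ m, hence a < m. a = w, so w < m. lcm(b, x) ≤ w, so lcm(b, x) < m.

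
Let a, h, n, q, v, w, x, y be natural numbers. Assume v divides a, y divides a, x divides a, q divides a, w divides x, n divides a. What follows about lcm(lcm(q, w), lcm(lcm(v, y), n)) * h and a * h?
lcm(lcm(q, w), lcm(lcm(v, y), n)) * h divides a * h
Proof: w divides x and x divides a, therefore w divides a. q divides a, so lcm(q, w) divides a. Because v divides a and y divides a, lcm(v, y) divides a. Since n divides a, lcm(lcm(v, y), n) divides a. lcm(q, w) divides a, so lcm(lcm(q, w), lcm(lcm(v, y), n)) divides a. Then lcm(lcm(q, w), lcm(lcm(v, y), n)) * h divides a * h.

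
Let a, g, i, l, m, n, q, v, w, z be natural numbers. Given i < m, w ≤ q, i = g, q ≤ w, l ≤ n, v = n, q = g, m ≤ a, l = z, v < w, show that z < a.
Since l = z and l ≤ n, z ≤ n. From w ≤ q and q ≤ w, w = q. q = g, so w = g. Because v = n and v < w, n < w. Since w = g, n < g. From i = g and i < m, g < m. n < g, so n < m. From m ≤ a, n < a. Since z ≤ n, z < a.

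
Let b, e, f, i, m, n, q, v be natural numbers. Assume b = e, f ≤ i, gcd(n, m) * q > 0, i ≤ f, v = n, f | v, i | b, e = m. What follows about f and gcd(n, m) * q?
f ≤ gcd(n, m) * q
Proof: v = n and f | v, hence f | n. i ≤ f and f ≤ i, so i = f. b = e and e = m, therefore b = m. From i | b, i | m. Because i = f, f | m. Since f | n, f | gcd(n, m). Then f | gcd(n, m) * q. gcd(n, m) * q > 0, so f ≤ gcd(n, m) * q.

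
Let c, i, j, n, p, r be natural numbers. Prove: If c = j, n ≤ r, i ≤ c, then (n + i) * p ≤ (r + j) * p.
c = j and i ≤ c, hence i ≤ j. n ≤ r, so n + i ≤ r + j. Then (n + i) * p ≤ (r + j) * p.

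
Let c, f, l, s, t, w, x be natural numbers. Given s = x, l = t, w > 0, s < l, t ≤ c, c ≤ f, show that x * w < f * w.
l = t and s < l, thus s < t. t ≤ c, so s < c. Since c ≤ f, s < f. s = x, so x < f. From w > 0, by multiplying by a positive, x * w < f * w.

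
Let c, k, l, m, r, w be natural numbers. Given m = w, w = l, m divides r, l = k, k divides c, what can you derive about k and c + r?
k divides c + r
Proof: w = l and l = k, so w = k. Because m = w and m divides r, w divides r. Because w = k, k divides r. Since k divides c, k divides c + r.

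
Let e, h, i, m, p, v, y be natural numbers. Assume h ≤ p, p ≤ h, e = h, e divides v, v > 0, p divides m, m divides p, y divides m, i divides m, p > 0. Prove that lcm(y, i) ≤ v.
p ≤ h and h ≤ p, hence p = h. m divides p and p divides m, so m = p. From y divides m and i divides m, lcm(y, i) divides m. m = p, so lcm(y, i) divides p. Since p > 0, lcm(y, i) ≤ p. p = h, so lcm(y, i) ≤ h. Since e divides v and v > 0, e ≤ v. Since e = h, h ≤ v. Since lcm(y, i) ≤ h, lcm(y, i) ≤ v.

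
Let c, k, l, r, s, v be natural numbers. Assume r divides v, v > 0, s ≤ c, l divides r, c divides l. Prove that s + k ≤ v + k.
c divides l and l divides r, hence c divides r. r divides v, so c divides v. v > 0, so c ≤ v. s ≤ c, so s ≤ v. Then s + k ≤ v + k.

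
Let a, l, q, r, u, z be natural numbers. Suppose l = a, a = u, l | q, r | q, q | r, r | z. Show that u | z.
Since l = a and a = u, l = u. Since l | q, u | q. From r | q and q | r, r = q. Since r | z, q | z. u | q, so u | z.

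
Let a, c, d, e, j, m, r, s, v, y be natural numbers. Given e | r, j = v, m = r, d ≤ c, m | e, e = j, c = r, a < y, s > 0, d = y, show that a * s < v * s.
m = r and m | e, thus r | e. Since e | r, r = e. e = j and j = v, so e = v. r = e, so r = v. Because d = y and d ≤ c, y ≤ c. Since c = r, y ≤ r. Since a < y, a < r. Since r = v, a < v. Because s > 0, a * s < v * s.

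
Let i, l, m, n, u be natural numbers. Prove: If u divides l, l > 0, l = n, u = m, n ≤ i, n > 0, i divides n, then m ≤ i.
i divides n and n > 0, therefore i ≤ n. n ≤ i, so n = i. u = m and u divides l, hence m divides l. Since l > 0, m ≤ l. l = n, so m ≤ n. n = i, so m ≤ i.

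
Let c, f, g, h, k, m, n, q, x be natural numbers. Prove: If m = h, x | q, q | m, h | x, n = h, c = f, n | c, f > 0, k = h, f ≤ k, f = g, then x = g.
x | q and q | m, therefore x | m. m = h, so x | h. h | x, so x = h. From c = f and n | c, n | f. Because n = h, h | f. Since f > 0, h ≤ f. k = h and f ≤ k, therefore f ≤ h. Since h ≤ f, h = f. Since x = h, x = f. f = g, so x = g.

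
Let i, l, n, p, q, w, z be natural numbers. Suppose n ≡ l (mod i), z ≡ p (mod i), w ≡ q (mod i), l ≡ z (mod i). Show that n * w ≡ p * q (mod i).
Since n ≡ l (mod i) and l ≡ z (mod i), n ≡ z (mod i). z ≡ p (mod i), so n ≡ p (mod i). w ≡ q (mod i), so n * w ≡ p * q (mod i).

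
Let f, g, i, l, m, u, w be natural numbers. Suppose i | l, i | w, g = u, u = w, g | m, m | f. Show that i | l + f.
g = u and u = w, so g = w. Since g | m, w | m. Because i | w, i | m. Because m | f, i | f. i | l, so i | l + f.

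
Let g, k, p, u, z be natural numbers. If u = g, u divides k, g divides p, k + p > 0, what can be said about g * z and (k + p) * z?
g * z ≤ (k + p) * z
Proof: Since u = g and u divides k, g divides k. g divides p, so g divides k + p. Since k + p > 0, g ≤ k + p. By multiplying by a non-negative, g * z ≤ (k + p) * z.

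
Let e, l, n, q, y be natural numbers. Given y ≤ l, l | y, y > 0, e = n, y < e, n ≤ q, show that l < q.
Since l | y and y > 0, l ≤ y. Since y ≤ l, y = l. e = n and y < e, thus y < n. Since n ≤ q, y < q. y = l, so l < q.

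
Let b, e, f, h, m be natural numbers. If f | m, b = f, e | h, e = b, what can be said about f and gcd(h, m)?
f | gcd(h, m)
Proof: e = b and b = f, thus e = f. e | h, so f | h. Since f | m, f | gcd(h, m).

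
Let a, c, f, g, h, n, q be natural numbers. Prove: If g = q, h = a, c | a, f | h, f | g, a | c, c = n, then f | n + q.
a | c and c | a, thus a = c. Since h = a, h = c. Since c = n, h = n. Since f | h, f | n. g = q and f | g, so f | q. Because f | n, f | n + q.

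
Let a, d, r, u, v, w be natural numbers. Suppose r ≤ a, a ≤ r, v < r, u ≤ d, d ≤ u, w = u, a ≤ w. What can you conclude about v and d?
v < d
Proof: From r ≤ a and a ≤ r, r = a. v < r, so v < a. u ≤ d and d ≤ u, therefore u = d. Because w = u and a ≤ w, a ≤ u. Since u = d, a ≤ d. Since v < a, v < d.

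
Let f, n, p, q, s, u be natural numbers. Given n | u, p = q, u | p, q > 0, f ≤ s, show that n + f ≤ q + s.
From p = q and u | p, u | q. Since n | u, n | q. q > 0, so n ≤ q. f ≤ s, so n + f ≤ q + s.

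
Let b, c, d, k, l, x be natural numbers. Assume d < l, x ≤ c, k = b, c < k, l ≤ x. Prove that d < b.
d < l and l ≤ x, so d < x. Because k = b and c < k, c < b. x ≤ c, so x < b. Since d < x, d < b.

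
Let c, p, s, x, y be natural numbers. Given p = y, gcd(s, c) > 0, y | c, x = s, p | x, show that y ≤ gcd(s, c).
p = y and p | x, hence y | x. Since x = s, y | s. y | c, so y | gcd(s, c). gcd(s, c) > 0, so y ≤ gcd(s, c).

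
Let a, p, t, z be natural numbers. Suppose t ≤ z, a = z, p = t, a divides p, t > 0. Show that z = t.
p = t and a divides p, hence a divides t. t > 0, so a ≤ t. Since a = z, z ≤ t. Since t ≤ z, z = t.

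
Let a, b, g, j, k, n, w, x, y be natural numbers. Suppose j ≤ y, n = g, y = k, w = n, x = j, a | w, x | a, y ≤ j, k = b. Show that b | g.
y = k and k = b, thus y = b. Because j ≤ y and y ≤ j, j = y. Since x | a and a | w, x | w. Since x = j, j | w. w = n, so j | n. n = g, so j | g. Because j = y, y | g. y = b, so b | g.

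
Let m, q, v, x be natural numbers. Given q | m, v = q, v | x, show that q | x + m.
v = q and v | x, therefore q | x. q | m, so q | x + m.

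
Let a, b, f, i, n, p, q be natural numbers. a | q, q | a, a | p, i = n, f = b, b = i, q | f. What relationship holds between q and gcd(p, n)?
q | gcd(p, n)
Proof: a | q and q | a, thus a = q. Because a | p, q | p. From f = b and b = i, f = i. q | f, so q | i. Since i = n, q | n. Because q | p, q | gcd(p, n).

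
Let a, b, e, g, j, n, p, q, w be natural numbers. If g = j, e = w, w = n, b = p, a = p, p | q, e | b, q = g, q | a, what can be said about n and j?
n | j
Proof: e = w and w = n, so e = n. q = g and g = j, therefore q = j. a = p and q | a, hence q | p. Since p | q, p = q. Because b = p and e | b, e | p. Since p = q, e | q. Since q = j, e | j. Since e = n, n | j.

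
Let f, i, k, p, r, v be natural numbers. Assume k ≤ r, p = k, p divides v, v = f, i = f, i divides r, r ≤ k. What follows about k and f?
k = f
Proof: p = k and p divides v, thus k divides v. v = f, so k divides f. r ≤ k and k ≤ r, therefore r = k. Since i = f and i divides r, f divides r. r = k, so f divides k. Since k divides f, k = f.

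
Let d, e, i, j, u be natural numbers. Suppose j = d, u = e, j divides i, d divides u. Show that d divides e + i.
u = e and d divides u, hence d divides e. Because j = d and j divides i, d divides i. Since d divides e, d divides e + i.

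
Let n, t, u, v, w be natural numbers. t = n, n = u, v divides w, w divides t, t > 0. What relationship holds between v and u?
v ≤ u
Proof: Since t = n and n = u, t = u. Since v divides w and w divides t, v divides t. t > 0, so v ≤ t. t = u, so v ≤ u.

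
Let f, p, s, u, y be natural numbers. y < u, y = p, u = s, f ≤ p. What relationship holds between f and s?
f < s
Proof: u = s and y < u, so y < s. y = p, so p < s. Since f ≤ p, f < s.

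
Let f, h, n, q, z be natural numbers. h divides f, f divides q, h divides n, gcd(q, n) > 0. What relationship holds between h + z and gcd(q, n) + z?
h + z ≤ gcd(q, n) + z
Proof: h divides f and f divides q, therefore h divides q. Since h divides n, h divides gcd(q, n). Since gcd(q, n) > 0, h ≤ gcd(q, n). Then h + z ≤ gcd(q, n) + z.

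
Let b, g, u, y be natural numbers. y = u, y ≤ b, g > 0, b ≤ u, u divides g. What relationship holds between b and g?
b ≤ g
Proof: y = u and y ≤ b, so u ≤ b. Since b ≤ u, u = b. Because u divides g and g > 0, u ≤ g. Since u = b, b ≤ g.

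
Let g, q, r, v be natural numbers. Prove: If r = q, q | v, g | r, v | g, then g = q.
r = q and g | r, so g | q. From q | v and v | g, q | g. Since g | q, g = q.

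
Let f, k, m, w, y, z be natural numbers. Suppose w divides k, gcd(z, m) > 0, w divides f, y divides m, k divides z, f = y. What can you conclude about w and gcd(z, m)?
w ≤ gcd(z, m)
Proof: Because w divides k and k divides z, w divides z. Because f = y and w divides f, w divides y. y divides m, so w divides m. w divides z, so w divides gcd(z, m). gcd(z, m) > 0, so w ≤ gcd(z, m).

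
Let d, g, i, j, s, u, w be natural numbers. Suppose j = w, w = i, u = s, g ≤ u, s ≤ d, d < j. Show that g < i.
j = w and w = i, so j = i. u = s and g ≤ u, so g ≤ s. s ≤ d, so g ≤ d. d < j, so g < j. j = i, so g < i.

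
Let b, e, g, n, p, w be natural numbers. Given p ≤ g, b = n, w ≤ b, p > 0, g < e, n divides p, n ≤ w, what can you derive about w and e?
w < e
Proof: Since b = n and w ≤ b, w ≤ n. Since n ≤ w, n = w. Since n divides p and p > 0, n ≤ p. n = w, so w ≤ p. p ≤ g and g < e, thus p < e. From w ≤ p, w < e.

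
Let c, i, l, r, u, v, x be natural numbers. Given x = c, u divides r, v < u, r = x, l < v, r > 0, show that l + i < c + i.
Since u divides r and r > 0, u ≤ r. r = x, so u ≤ x. v < u, so v < x. l < v, so l < x. Since x = c, l < c. Then l + i < c + i.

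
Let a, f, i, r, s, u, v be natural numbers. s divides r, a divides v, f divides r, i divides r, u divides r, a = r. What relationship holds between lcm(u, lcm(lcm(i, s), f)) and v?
lcm(u, lcm(lcm(i, s), f)) divides v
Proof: i divides r and s divides r, thus lcm(i, s) divides r. Since f divides r, lcm(lcm(i, s), f) divides r. u divides r, so lcm(u, lcm(lcm(i, s), f)) divides r. Because a = r and a divides v, r divides v. Because lcm(u, lcm(lcm(i, s), f)) divides r, lcm(u, lcm(lcm(i, s), f)) divides v.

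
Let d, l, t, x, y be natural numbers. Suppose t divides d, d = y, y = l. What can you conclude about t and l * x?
t divides l * x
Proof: d = y and y = l, so d = l. Since t divides d, t divides l. Then t divides l * x.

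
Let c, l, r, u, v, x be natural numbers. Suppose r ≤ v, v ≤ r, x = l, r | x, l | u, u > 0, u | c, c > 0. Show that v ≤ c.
r ≤ v and v ≤ r, thus r = v. x = l and r | x, hence r | l. r = v, so v | l. Because l | u, v | u. From u > 0, v ≤ u. u | c and c > 0, thus u ≤ c. Since v ≤ u, v ≤ c.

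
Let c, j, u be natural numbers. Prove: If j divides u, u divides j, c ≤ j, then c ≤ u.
From j divides u and u divides j, j = u. Because c ≤ j, c ≤ u.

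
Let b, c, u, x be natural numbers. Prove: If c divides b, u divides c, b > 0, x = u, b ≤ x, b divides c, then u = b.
Because x = u and b ≤ x, b ≤ u. c divides b and b divides c, thus c = b. Since u divides c, u divides b. Because b > 0, u ≤ b. Since b ≤ u, b = u. Then u = b.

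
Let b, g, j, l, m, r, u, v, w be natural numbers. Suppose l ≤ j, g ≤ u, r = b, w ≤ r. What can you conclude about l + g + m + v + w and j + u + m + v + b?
l + g + m + v + w ≤ j + u + m + v + b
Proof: Since g ≤ u, g + m ≤ u + m. Since l ≤ j, l + g + m ≤ j + u + m. Then l + g + m + v ≤ j + u + m + v. r = b and w ≤ r, therefore w ≤ b. Since l + g + m + v ≤ j + u + m + v, l + g + m + v + w ≤ j + u + m + v + b.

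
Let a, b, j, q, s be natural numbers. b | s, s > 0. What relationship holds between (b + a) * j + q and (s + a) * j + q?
(b + a) * j + q ≤ (s + a) * j + q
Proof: From b | s and s > 0, b ≤ s. Then b + a ≤ s + a. Then (b + a) * j ≤ (s + a) * j. Then (b + a) * j + q ≤ (s + a) * j + q.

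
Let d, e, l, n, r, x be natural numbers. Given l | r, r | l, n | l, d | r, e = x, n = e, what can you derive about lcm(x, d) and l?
lcm(x, d) | l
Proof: n = e and e = x, so n = x. Since n | l, x | l. r | l and l | r, so r = l. Because d | r, d | l. x | l, so lcm(x, d) | l.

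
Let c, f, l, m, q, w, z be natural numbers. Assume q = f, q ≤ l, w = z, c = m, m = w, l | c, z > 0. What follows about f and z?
f ≤ z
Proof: q = f and q ≤ l, so f ≤ l. Since c = m and m = w, c = w. From l | c, l | w. From w = z, l | z. z > 0, so l ≤ z. Since f ≤ l, f ≤ z.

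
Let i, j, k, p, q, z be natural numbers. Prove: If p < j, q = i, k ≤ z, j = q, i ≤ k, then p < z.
Because j = q and q = i, j = i. p < j, so p < i. i ≤ k and k ≤ z, thus i ≤ z. Since p < i, p < z.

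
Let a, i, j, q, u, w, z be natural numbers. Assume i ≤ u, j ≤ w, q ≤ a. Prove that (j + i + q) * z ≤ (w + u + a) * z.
i ≤ u and q ≤ a, hence i + q ≤ u + a. Since j ≤ w, j + i + q ≤ w + u + a. Then (j + i + q) * z ≤ (w + u + a) * z.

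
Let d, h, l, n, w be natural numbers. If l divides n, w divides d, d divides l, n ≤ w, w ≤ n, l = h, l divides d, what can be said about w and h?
w = h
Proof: Since d divides l and l divides d, d = l. Since w divides d, w divides l. n ≤ w and w ≤ n, so n = w. Because l divides n, l divides w. w divides l, so w = l. l = h, so w = h.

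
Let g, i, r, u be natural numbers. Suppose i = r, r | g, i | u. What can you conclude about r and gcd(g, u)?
r | gcd(g, u)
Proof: Since i = r and i | u, r | u. Since r | g, r | gcd(g, u).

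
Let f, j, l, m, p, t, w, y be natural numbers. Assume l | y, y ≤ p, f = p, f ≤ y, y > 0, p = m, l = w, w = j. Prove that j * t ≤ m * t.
f = p and f ≤ y, so p ≤ y. Since y ≤ p, y = p. Since p = m, y = m. l = w and l | y, hence w | y. y > 0, so w ≤ y. w = j, so j ≤ y. Since y = m, j ≤ m. Then j * t ≤ m * t.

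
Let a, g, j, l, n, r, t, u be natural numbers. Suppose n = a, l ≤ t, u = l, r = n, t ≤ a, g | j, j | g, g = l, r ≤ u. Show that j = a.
j | g and g | j, hence j = g. g = l, so j = l. l ≤ t and t ≤ a, therefore l ≤ a. r = n and r ≤ u, therefore n ≤ u. Since u = l, n ≤ l. Since n = a, a ≤ l. Since l ≤ a, l = a. Since j = l, j = a.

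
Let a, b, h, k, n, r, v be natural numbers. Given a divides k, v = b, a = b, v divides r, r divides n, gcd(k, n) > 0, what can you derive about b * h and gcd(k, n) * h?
b * h ≤ gcd(k, n) * h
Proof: Because a = b and a divides k, b divides k. Because v = b and v divides r, b divides r. Since r divides n, b divides n. b divides k, so b divides gcd(k, n). Since gcd(k, n) > 0, b ≤ gcd(k, n). By multiplying by a non-negative, b * h ≤ gcd(k, n) * h.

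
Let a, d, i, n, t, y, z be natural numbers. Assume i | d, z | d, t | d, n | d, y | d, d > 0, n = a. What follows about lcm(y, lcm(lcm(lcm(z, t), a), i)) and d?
lcm(y, lcm(lcm(lcm(z, t), a), i)) ≤ d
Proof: z | d and t | d, thus lcm(z, t) | d. Since n = a and n | d, a | d. Since lcm(z, t) | d, lcm(lcm(z, t), a) | d. i | d, so lcm(lcm(lcm(z, t), a), i) | d. Since y | d, lcm(y, lcm(lcm(lcm(z, t), a), i)) | d. d > 0, so lcm(y, lcm(lcm(lcm(z, t), a), i)) ≤ d.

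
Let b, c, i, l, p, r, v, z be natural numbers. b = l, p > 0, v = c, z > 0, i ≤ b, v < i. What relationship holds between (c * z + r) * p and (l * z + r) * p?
(c * z + r) * p < (l * z + r) * p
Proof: Since v = c and v < i, c < i. Since i ≤ b, c < b. b = l, so c < l. Using z > 0, by multiplying by a positive, c * z < l * z. Then c * z + r < l * z + r. Combined with p > 0, by multiplying by a positive, (c * z + r) * p < (l * z + r) * p.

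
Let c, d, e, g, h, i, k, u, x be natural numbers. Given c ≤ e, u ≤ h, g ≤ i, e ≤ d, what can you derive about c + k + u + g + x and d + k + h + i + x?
c + k + u + g + x ≤ d + k + h + i + x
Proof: c ≤ e and e ≤ d, thus c ≤ d. Then c + k ≤ d + k. Because u ≤ h and g ≤ i, u + g ≤ h + i. Then u + g + x ≤ h + i + x. Since c + k ≤ d + k, c + k + u + g + x ≤ d + k + h + i + x.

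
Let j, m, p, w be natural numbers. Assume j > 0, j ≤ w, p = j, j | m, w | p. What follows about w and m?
w | m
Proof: Because p = j and w | p, w | j. Because j > 0, w ≤ j. Since j ≤ w, j = w. Since j | m, w | m.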